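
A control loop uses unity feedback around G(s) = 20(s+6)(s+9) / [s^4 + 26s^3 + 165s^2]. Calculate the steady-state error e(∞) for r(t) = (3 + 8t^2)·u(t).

Factoring s^2 from the denominator leaves a polynomial with constant term 165, so the system is type 2. Treating each term separately:
  • 3: tracked with zero error.
  • 8t^2: e_ss = 16/K_a with K_a=72/11 → 22/9.
Total e_ss = 22/9.

22/9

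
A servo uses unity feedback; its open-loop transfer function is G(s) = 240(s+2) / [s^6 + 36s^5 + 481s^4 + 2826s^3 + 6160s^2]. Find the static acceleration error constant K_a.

6/77

The denominator has no term below 6160s^2 — 2 poles at s=0, type 2.
K_a = lim_{s→0} s^2·G(s) = 240·2 / 6160 = 6/77.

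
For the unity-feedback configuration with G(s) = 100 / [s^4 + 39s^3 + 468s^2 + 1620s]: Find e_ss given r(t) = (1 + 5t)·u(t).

Lowest-order denominator term is 1620s, so the open loop has 1 pole at the origin → type 1 system. Treating each term separately:
  • 1: tracked with zero error.
  • 5t: e_ss = 5/K_v with K_v=5/81 → 81.
Total e_ss = 81.

81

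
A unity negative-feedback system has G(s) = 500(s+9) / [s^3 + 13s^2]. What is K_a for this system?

The denominator has no term below 13s^2 — 2 poles at s=0, type 2.
K_a = lim_{s→0} s^2·G(s) = 500·9 / 13 = 4500/13.

4500/13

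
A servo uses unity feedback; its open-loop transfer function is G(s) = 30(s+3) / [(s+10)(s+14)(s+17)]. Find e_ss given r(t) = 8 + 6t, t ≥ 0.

infinity

System type = 0 (no poles at s=0). Taking each input component in turn:
  • 8: e_ss = 8/(1+K_p) with K_p=9/238 → 1904/247.
  • 6t: a type-0 system cannot track it, e_ss → ∞.
The unbounded component dominates.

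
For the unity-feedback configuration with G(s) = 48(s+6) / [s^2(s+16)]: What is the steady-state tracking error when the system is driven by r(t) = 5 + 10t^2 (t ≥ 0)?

System type = 2 (two poles at s=0). By superposition:
  • 5: tracked with zero error.
  • 10t^2: e_ss = 20/K_a with K_a=18 → 10/9.
Total e_ss = 10/9.

10/9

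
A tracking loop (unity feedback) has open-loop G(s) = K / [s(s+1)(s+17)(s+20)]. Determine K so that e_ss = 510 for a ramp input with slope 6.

The open loop has one pole at the origin → type 1 system.
K_v = lim_{s→0} s·G(s) = K / (1·17·20) = (1/340)·K.
e_ss = 6/K_v = 510 ⇒ K_v = 1/85 ⇒ K = (1/85)/(1/340) = 4.

4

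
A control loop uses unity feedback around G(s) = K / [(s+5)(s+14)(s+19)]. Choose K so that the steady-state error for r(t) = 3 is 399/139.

60

No free integrators in G(s): this is a type 0 system.
K_p = lim_{s→0} G(s) = K / (5·14·19) = (1/1330)·K.
e_ss = 3/(1 + K_p) = 399/139 ⇒ 1 + (1/1330)·K = 139/133 ⇒ K = 60.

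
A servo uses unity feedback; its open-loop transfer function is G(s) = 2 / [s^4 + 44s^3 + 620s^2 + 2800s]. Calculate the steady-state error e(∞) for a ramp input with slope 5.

Lowest-order denominator term is 2800s, so the open loop has 1 pole at the origin → type 1 system.
K_v = lim_{s→0} s·G(s) = 2 / 2800 = 1/1400.
e_ss = 5/K_v = 5/(1/1400) = 7000.

7000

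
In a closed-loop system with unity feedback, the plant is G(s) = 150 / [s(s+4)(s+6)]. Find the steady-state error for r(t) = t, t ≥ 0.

System type = 1 (one pole at s=0).
K_v = lim_{s→0} s·G(s) = 150 / (4·6) = 6.25.
e_ss = 1/K_v = 1/6.25 = 0.16.

0.16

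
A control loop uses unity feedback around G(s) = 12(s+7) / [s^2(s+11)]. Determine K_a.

84/11

G(s) has two factors of s in the denominator, so the system is type 2.
K_a = lim_{s→0} s^2·G(s) = 12·7 / (11) = 84/11.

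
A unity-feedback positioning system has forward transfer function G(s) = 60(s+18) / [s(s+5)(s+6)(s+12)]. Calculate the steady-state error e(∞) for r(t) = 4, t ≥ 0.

G(s) has one factor of s in the denominator, so the system is type 1.
A type-1 system has K_p = ∞, so it tracks a step input with zero steady-state error.

0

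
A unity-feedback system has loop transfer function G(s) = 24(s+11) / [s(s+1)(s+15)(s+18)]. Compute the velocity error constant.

44/45

One free integrator in G(s): this is a type 1 system.
K_v = lim_{s→0} s·G(s) = 24·11 / (1·15·18) = 44/45.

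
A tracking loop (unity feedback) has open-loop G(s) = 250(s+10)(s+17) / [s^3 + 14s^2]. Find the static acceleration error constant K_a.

Factoring s^2 from the denominator leaves a polynomial with constant term 14, so the system is type 2.
K_a = lim_{s→0} s^2·G(s) = 250·10·17 / 14 = 21250/7.

21250/7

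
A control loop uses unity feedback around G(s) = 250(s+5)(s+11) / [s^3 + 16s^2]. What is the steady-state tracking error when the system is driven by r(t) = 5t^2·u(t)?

16/1375

The denominator has no term below 16s^2 — 2 poles at s=0, type 2.
K_a = lim_{s→0} s^2·G(s) = 250·5·11 / 16 = 859.375.
r(t) = 5t^2 gives R(s) = 10/s^3.
e_ss = 10/K_a = 10/859.375 = 16/1375.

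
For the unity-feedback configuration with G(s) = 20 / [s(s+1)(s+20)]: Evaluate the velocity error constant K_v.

G(s) has one factor of s in the denominator, so the system is type 1.
K_v = lim_{s→0} s·G(s) = 20 / (1·20) = 1.

1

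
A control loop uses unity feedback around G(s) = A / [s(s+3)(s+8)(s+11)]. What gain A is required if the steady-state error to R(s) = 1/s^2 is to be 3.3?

80

The open loop has one pole at the origin → type 1 system.
K_v = lim_{s→0} s·G(s) = A / (3·8·11) = (1/264)·A.
e_ss = 1/K_v = 3.3 ⇒ K_v = 10/33 ⇒ A = (10/33)/(1/264) = 80.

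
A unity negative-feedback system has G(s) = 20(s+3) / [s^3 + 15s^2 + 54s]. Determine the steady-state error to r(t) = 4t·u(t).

Lowest-order denominator term is 54s, so the open loop has 1 pole at the origin → type 1 system.
K_v = lim_{s→0} s·G(s) = 20·3 / 54 = 10/9.
e_ss = 4/K_v = 4/(10/9) = 3.6.

3.6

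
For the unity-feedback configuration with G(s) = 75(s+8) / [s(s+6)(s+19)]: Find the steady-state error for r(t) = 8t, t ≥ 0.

G(s) has one factor of s in the denominator, so the system is type 1.
K_v = lim_{s→0} s·G(s) = 75·8 / (6·19) = 100/19.
e_ss = 8/K_v = 8/(100/19) = 1.52.

1.52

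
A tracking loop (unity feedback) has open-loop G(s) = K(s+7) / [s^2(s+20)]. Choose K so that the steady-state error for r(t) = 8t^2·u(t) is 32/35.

50

System type = 2 (two poles at s=0).
K_a = lim_{s→0} s^2·G(s) = K·7 / (20) = 0.35·K.
e_ss = 16/K_a = 32/35 ⇒ K_a = 17.5 ⇒ K = 17.5/0.35 = 50.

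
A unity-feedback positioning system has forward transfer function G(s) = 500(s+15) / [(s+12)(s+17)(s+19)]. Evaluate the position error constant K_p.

625/323

G(s) has no factors of s in the denominator, so the system is type 0.
K_p = lim_{s→0} G(s) = 500·15 / (12·17·19) = 625/323.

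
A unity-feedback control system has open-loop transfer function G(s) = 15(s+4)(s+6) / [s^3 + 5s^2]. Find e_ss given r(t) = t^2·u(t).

1/36

Lowest-order denominator term is 5s^2, so the open loop has 2 poles at the origin → type 2 system.
K_a = lim_{s→0} s^2·G(s) = 15·4·6 / 5 = 72.
r(t) = t^2 gives R(s) = 2/s^3.
e_ss = 2/K_a = 2/72 = 1/36.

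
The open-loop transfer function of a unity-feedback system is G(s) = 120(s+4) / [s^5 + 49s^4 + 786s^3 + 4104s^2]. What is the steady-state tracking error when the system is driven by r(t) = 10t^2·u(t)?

171

Factoring s^2 from the denominator leaves a polynomial with constant term 4104, so the system is type 2.
K_a = lim_{s→0} s^2·G(s) = 120·4 / 4104 = 20/171.
r(t) = 10t^2 gives R(s) = 20/s^3.
e_ss = 20/K_a = 20/(20/171) = 171.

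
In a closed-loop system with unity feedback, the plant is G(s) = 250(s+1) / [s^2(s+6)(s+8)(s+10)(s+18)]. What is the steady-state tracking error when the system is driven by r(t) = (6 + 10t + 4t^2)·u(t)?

System type = 2 (two poles at s=0). Taking each input component in turn:
  • 6: tracked with zero error.
  • 10t: tracked with zero error.
  • 4t^2: e_ss = 8/K_a with K_a=25/864 → 276.48.
Total e_ss = 276.48.

276.48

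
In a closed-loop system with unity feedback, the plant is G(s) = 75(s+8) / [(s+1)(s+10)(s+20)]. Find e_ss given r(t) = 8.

No free integrators in G(s): this is a type 0 system.
K_p = lim_{s→0} G(s) = 75·8 / (1·10·20) = 3.
e_ss = 8/(1 + K_p) = 8/4 = 2.

2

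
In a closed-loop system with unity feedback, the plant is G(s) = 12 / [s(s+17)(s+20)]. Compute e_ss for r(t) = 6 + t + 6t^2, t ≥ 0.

System type = 1 (one pole at s=0). By superposition:
  • 6: tracked with zero error.
  • t: e_ss = 1/K_v with K_v=3/85 → 85/3.
  • 6t^2: a type-1 system cannot track it, e_ss → ∞.
The unbounded component dominates.

infinity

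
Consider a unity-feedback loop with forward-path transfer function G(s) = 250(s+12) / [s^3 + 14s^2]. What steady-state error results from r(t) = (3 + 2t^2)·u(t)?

7/375

Factoring s^2 from the denominator leaves a polynomial with constant term 14, so the system is type 2. By superposition:
  • 3: tracked with zero error.
  • 2t^2: e_ss = 4/K_a with K_a=1500/7 → 7/375.
Total e_ss = 7/375.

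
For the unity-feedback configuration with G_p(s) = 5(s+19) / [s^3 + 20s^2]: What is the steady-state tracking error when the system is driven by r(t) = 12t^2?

96/19

Lowest-order denominator term is 20s^2, so the open loop has 2 poles at the origin → type 2 system.
K_a = lim_{s→0} s^2·G_p(s) = 5·19 / 20 = 4.75.
r(t) = 12t^2 gives R(s) = 24/s^3.
e_ss = 24/K_a = 24/4.75 = 96/19.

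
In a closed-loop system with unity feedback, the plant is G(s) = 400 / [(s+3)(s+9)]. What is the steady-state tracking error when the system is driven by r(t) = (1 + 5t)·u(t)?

No free integrators in G(s): this is a type 0 system. By superposition:
  • 1: e_ss = 1/(1+K_p) with K_p=400/27 → 27/427.
  • 5t: a type-0 system cannot track it, e_ss → ∞.
The unbounded component dominates.

infinity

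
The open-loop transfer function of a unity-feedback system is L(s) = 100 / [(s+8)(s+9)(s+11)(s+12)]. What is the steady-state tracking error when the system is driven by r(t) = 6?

14256/2401

System type = 0 (no poles at s=0).
K_p = lim_{s→0} L(s) = 100 / (8·9·11·12) = 25/2376.
e_ss = 6/(1 + K_p) = 6/(2401/2376) = 14256/2401.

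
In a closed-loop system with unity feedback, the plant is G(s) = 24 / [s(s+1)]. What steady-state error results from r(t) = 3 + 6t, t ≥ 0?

G(s) has one factor of s in the denominator, so the system is type 1. Treating each term separately:
  • 3: tracked with zero error.
  • 6t: e_ss = 6/K_v with K_v=24 → 0.25.
Total e_ss = 0.25.

0.25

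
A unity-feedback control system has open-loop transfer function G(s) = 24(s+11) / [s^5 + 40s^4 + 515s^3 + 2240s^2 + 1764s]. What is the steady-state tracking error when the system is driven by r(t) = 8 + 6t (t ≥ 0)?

441/11

The denominator has no term below 1764s — 1 pole at s=0, type 1. By superposition:
  • 8: tracked with zero error.
  • 6t: e_ss = 6/K_v with K_v=22/147 → 441/11.
Total e_ss = 441/11.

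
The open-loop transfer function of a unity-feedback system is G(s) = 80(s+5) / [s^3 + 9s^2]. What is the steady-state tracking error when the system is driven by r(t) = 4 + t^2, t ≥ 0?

0.045

Factoring s^2 from the denominator leaves a polynomial with constant term 9, so the system is type 2. By superposition:
  • 4: tracked with zero error.
  • t^2: e_ss = 2/K_a with K_a=400/9 → 0.045.
Total e_ss = 0.045.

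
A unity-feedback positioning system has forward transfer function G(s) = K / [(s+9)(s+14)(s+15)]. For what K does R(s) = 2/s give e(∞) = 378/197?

The open loop has no poles at the origin → type 0 system.
K_p = lim_{s→0} G(s) = K / (9·14·15) = (1/1890)·K.
e_ss = 2/(1 + K_p) = 378/197 ⇒ 1 + (1/1890)·K = 197/189 ⇒ K = 80.

80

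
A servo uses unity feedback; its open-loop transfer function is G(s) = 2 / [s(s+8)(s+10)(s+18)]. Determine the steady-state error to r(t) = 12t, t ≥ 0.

8640

The open loop has one pole at the origin → type 1 system.
K_v = lim_{s→0} s·G(s) = 2 / (8·10·18) = 1/720.
e_ss = 12/K_v = 12/(1/720) = 8640.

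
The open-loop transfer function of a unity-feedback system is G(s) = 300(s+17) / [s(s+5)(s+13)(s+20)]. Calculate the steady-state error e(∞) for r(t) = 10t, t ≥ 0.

One free integrator in G(s): this is a type 1 system.
K_v = lim_{s→0} s·G(s) = 300·17 / (5·13·20) = 51/13.
e_ss = 10/K_v = 10/(51/13) = 130/51.

130/51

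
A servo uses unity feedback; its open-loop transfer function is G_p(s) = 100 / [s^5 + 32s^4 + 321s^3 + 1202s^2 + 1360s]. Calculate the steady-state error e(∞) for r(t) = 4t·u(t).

Lowest-order denominator term is 1360s, so the open loop has 1 pole at the origin → type 1 system.
K_v = lim_{s→0} s·G_p(s) = 100 / 1360 = 5/68.
e_ss = 4/K_v = 4/(5/68) = 54.4.

54.4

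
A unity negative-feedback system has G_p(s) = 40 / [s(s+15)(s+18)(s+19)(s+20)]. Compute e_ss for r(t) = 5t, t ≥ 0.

G_p(s) has one factor of s in the denominator, so the system is type 1.
K_v = lim_{s→0} s·G_p(s) = 40 / (15·18·19·20) = 1/2565.
e_ss = 5/K_v = 5/(1/2565) = 12825.

12825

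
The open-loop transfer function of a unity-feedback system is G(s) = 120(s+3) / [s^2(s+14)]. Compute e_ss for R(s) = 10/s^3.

7/18

The open loop has two poles at the origin → type 2 system.
K_a = lim_{s→0} s^2·G(s) = 120·3 / (14) = 180/7.
r(t) = 5t^2 gives R(s) = 10/s^3.
e_ss = 10/K_a = 10/(180/7) = 7/18.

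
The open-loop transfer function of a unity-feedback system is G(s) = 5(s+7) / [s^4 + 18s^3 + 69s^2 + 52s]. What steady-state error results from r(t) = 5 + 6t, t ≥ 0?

312/35

The denominator has no term below 52s — 1 pole at s=0, type 1. By superposition:
  • 5: tracked with zero error.
  • 6t: e_ss = 6/K_v with K_v=35/52 → 312/35.
Total e_ss = 312/35.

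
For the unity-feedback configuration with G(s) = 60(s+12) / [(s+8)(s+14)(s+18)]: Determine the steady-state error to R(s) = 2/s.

System type = 0 (no poles at s=0).
K_p = lim_{s→0} G(s) = 60·12 / (8·14·18) = 5/14.
e_ss = 2/(1 + K_p) = 2/(19/14) = 28/19.

28/19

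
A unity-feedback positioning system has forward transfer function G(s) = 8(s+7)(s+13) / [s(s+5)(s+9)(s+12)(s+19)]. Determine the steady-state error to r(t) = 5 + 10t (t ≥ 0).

12825/91

G(s) has one factor of s in the denominator, so the system is type 1. Taking each input component in turn:
  • 5: tracked with zero error.
  • 10t: e_ss = 10/K_v with K_v=182/2565 → 12825/91.
Total e_ss = 12825/91.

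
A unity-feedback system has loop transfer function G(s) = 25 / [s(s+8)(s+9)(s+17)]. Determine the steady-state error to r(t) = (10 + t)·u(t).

The open loop has one pole at the origin → type 1 system. By superposition:
  • 10: tracked with zero error.
  • t: e_ss = 1/K_v with K_v=25/1224 → 48.96.
Total e_ss = 48.96.

48.96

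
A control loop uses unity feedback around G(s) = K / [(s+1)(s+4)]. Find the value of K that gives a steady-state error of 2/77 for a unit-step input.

System type = 0 (no poles at s=0).
K_p = lim_{s→0} G(s) = K / (1·4) = 0.25·K.
e_ss = 1/(1 + K_p) = 2/77 ⇒ 1 + 0.25·K = 38.5 ⇒ K = 150.

150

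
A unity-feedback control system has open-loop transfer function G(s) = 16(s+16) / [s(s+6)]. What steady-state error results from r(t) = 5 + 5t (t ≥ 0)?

15/128

System type = 1 (one pole at s=0). Treating each term separately:
  • 5: tracked with zero error.
  • 5t: e_ss = 5/K_v with K_v=128/3 → 15/128.
Total e_ss = 15/128.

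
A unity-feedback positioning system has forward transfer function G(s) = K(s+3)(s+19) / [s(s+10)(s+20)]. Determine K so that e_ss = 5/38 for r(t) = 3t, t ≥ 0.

G(s) has one factor of s in the denominator, so the system is type 1.
K_v = lim_{s→0} s·G(s) = K·3·19 / (10·20) = 0.285·K.
e_ss = 3/K_v = 5/38 ⇒ K_v = 22.8 ⇒ K = 22.8/0.285 = 80.

80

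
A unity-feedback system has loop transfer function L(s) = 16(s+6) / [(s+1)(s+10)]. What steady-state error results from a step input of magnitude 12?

60/53

The open loop has no poles at the origin → type 0 system.
K_p = lim_{s→0} L(s) = 16·6 / (1·10) = 9.6.
e_ss = 12/(1 + K_p) = 12/10.6 = 60/53.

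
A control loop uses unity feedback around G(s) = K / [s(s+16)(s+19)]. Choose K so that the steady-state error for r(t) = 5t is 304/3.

15

The open loop has one pole at the origin → type 1 system.
K_v = lim_{s→0} s·G(s) = K / (16·19) = (1/304)·K.
e_ss = 5/K_v = 304/3 ⇒ K_v = 15/304 ⇒ K = (15/304)/(1/304) = 15.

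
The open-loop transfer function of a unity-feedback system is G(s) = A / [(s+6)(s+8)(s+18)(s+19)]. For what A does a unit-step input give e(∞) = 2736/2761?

150

No free integrators in G(s): this is a type 0 system.
K_p = lim_{s→0} G(s) = A / (6·8·18·19) = (1/16416)·A.
e_ss = 1/(1 + K_p) = 2736/2761 ⇒ 1 + (1/16416)·A = 2761/2736 ⇒ A = 150.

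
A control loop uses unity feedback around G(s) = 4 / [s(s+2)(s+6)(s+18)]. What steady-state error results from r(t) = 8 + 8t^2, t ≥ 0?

The open loop has one pole at the origin → type 1 system. Treating each term separately:
  • 8: tracked with zero error.
  • 8t^2: a type-1 system cannot track it, e_ss → ∞.
The unbounded component dominates.

infinity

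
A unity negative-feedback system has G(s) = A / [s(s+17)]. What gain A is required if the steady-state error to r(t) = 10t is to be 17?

One free integrator in G(s): this is a type 1 system.
K_v = lim_{s→0} s·G(s) = A / (17) = (1/17)·A.
e_ss = 10/K_v = 17 ⇒ K_v = 10/17 ⇒ A = (10/17)/(1/17) = 10.

10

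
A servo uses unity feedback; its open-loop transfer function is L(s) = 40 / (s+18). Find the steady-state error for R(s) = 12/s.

L(s) has no factors of s in the denominator, so the system is type 0.
K_p = lim_{s→0} L(s) = 40 / (18) = 20/9.
e_ss = 12/(1 + K_p) = 12/(29/9) = 108/29.

108/29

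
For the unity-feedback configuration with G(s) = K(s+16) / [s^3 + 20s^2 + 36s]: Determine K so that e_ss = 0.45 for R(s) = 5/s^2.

Factoring s from the denominator leaves a polynomial with constant term 36, so the system is type 1.
K_v = lim_{s→0} s·G(s) = K·16 / 36 = (4/9)·K.
e_ss = 5/K_v = 0.45 ⇒ K_v = 100/9 ⇒ K = (100/9)/(4/9) = 25.

25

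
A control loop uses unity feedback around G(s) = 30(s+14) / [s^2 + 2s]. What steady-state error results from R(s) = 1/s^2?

1/210

Lowest-order denominator term is 2s, so the open loop has 1 pole at the origin → type 1 system.
K_v = lim_{s→0} s·G(s) = 30·14 / 2 = 210.
e_ss = 1/K_v = 1/210.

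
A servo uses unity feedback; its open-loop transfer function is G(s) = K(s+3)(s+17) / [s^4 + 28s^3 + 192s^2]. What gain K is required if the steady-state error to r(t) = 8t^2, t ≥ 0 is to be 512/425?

Lowest-order denominator term is 192s^2, so the open loop has 2 poles at the origin → type 2 system.
K_a = lim_{s→0} s^2·G(s) = K·3·17 / 192 = (17/64)·K.
e_ss = 16/K_a = 512/425 ⇒ K_a = 425/32 ⇒ K = (425/32)/(17/64) = 50.

50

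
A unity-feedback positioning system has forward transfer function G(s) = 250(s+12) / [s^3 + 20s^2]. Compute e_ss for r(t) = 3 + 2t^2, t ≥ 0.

Factoring s^2 from the denominator leaves a polynomial with constant term 20, so the system is type 2. By superposition:
  • 3: tracked with zero error.
  • 2t^2: e_ss = 4/K_a with K_a=150 → 2/75.
Total e_ss = 2/75.

2/75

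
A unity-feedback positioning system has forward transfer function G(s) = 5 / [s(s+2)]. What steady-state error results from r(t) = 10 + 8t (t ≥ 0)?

3.2

One free integrator in G(s): this is a type 1 system. Taking each input component in turn:
  • 10: tracked with zero error.
  • 8t: e_ss = 8/K_v with K_v=2.5 → 3.2.
Total e_ss = 3.2.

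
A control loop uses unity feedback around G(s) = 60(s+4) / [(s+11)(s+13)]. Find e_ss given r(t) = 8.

1144/383

G(s) has no factors of s in the denominator, so the system is type 0.
K_p = lim_{s→0} G(s) = 60·4 / (11·13) = 240/143.
e_ss = 8/(1 + K_p) = 8/(383/143) = 1144/383.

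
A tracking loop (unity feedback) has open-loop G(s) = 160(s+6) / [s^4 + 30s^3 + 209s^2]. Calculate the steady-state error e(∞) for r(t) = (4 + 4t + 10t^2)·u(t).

Lowest-order denominator term is 209s^2, so the open loop has 2 poles at the origin → type 2 system. Taking each input component in turn:
  • 4: tracked with zero error.
  • 4t: tracked with zero error.
  • 10t^2: e_ss = 20/K_a with K_a=960/209 → 209/48.
Total e_ss = 209/48.

209/48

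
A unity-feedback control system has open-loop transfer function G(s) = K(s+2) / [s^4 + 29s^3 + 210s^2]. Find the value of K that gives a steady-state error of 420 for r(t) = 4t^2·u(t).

Factoring s^2 from the denominator leaves a polynomial with constant term 210, so the system is type 2.
K_a = lim_{s→0} s^2·G(s) = K·2 / 210 = (1/105)·K.
e_ss = 8/K_a = 420 ⇒ K_a = 2/105 ⇒ K = (2/105)/(1/105) = 2.

2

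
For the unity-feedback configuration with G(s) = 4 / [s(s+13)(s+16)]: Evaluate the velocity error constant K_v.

1/52

G(s) has one factor of s in the denominator, so the system is type 1.
K_v = lim_{s→0} s·G(s) = 4 / (13·16) = 1/52.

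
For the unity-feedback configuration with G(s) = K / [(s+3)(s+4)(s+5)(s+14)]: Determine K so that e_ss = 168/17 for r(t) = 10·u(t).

10

The open loop has no poles at the origin → type 0 system.
K_p = lim_{s→0} G(s) = K / (3·4·5·14) = (1/840)·K.
e_ss = 10/(1 + K_p) = 168/17 ⇒ 1 + (1/840)·K = 85/84 ⇒ K = 10.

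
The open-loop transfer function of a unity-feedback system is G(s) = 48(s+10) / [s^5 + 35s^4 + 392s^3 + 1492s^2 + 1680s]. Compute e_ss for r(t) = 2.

Lowest-order denominator term is 1680s, so the open loop has 1 pole at the origin → type 1 system.
A type-1 system has K_p = ∞, so it tracks a step input with zero steady-state error.

0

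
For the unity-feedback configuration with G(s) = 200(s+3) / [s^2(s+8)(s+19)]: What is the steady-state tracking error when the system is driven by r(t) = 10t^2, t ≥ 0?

76/15

G(s) has two factors of s in the denominator, so the system is type 2.
K_a = lim_{s→0} s^2·G(s) = 200·3 / (8·19) = 75/19.
r(t) = 10t^2 gives R(s) = 20/s^3.
e_ss = 20/K_a = 20/(75/19) = 76/15.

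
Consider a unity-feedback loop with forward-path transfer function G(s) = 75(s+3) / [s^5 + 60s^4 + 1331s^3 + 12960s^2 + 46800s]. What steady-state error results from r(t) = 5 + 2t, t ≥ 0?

Factoring s from the denominator leaves a polynomial with constant term 46800, so the system is type 1. Treating each term separately:
  • 5: tracked with zero error.
  • 2t: e_ss = 2/K_v with K_v=1/208 → 416.
Total e_ss = 416.

416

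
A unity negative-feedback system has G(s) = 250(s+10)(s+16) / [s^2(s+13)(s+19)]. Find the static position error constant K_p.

K_p = lim_{s→0} G(s); with 2 poles at the origin the limit diverges, so K_p = ∞.

infinity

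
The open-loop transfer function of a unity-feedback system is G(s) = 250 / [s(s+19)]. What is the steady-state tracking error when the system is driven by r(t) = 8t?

The open loop has one pole at the origin → type 1 system.
K_v = lim_{s→0} s·G(s) = 250 / (19) = 250/19.
e_ss = 8/K_v = 8/(250/19) = 0.608.

0.608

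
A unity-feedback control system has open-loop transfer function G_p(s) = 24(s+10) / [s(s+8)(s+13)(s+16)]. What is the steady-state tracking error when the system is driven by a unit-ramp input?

104/15

The open loop has one pole at the origin → type 1 system.
K_v = lim_{s→0} s·G_p(s) = 24·10 / (8·13·16) = 15/104.
e_ss = 1/K_v = 1/(15/104) = 104/15.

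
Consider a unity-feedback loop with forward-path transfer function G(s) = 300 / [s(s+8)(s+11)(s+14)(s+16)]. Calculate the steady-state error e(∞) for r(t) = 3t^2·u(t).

infinity

One free integrator in G(s): this is a type 1 system.
For a type-1 system K_a = 0, so e_ss to a parabolic input is unbounded.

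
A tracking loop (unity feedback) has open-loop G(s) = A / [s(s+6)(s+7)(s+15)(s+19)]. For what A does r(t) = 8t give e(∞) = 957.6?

100

The open loop has one pole at the origin → type 1 system.
K_v = lim_{s→0} s·G(s) = A / (6·7·15·19) = (1/11970)·A.
e_ss = 8/K_v = 957.6 ⇒ K_v = 10/1197 ⇒ A = (10/1197)/(1/11970) = 100.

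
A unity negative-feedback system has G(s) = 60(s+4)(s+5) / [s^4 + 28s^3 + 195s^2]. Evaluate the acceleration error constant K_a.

The denominator has no term below 195s^2 — 2 poles at s=0, type 2.
K_a = lim_{s→0} s^2·G(s) = 60·4·5 / 195 = 80/13.

80/13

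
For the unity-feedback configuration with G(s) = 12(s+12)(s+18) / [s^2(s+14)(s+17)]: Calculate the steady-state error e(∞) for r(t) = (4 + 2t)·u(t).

G(s) has two factors of s in the denominator, so the system is type 2. Taking each input component in turn:
  • 4: tracked with zero error.
  • 2t: tracked with zero error.
Total e_ss = 0.

0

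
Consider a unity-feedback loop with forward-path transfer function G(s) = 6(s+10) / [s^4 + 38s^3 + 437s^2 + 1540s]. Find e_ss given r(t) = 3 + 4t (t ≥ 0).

The denominator has no term below 1540s — 1 pole at s=0, type 1. Taking each input component in turn:
  • 3: tracked with zero error.
  • 4t: e_ss = 4/K_v with K_v=3/77 → 308/3.
Total e_ss = 308/3.

308/3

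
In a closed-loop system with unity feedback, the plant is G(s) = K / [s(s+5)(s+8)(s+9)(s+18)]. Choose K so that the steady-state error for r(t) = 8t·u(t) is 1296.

40

One free integrator in G(s): this is a type 1 system.
K_v = lim_{s→0} s·G(s) = K / (5·8·9·18) = (1/6480)·K.
e_ss = 8/K_v = 1296 ⇒ K_v = 1/162 ⇒ K = (1/162)/(1/6480) = 40.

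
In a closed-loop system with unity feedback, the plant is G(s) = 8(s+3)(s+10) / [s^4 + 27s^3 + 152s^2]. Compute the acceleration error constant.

30/19

The denominator has no term below 152s^2 — 2 poles at s=0, type 2.
K_a = lim_{s→0} s^2·G(s) = 8·3·10 / 152 = 30/19.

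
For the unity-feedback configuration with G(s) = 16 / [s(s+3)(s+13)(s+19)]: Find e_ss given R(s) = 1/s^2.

System type = 1 (one pole at s=0).
K_v = lim_{s→0} s·G(s) = 16 / (3·13·19) = 16/741.
e_ss = 1/K_v = 1/(16/741) = 46.3125.

46.3125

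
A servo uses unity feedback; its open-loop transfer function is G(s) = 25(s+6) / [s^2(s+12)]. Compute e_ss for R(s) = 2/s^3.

System type = 2 (two poles at s=0).
K_a = lim_{s→0} s^2·G(s) = 25·6 / (12) = 12.5.
r(t) = t^2 gives R(s) = 2/s^3.
e_ss = 2/K_a = 2/12.5 = 0.16.

0.16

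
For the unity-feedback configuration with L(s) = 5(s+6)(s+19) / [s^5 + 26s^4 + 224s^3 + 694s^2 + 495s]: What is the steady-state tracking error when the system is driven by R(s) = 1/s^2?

The denominator has no term below 495s — 1 pole at s=0, type 1.
K_v = lim_{s→0} s·L(s) = 5·6·19 / 495 = 38/33.
e_ss = 1/K_v = 1/(38/33) = 33/38.

33/38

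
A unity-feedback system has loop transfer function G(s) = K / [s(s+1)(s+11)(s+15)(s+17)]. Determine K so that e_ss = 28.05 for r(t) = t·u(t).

100

The open loop has one pole at the origin → type 1 system.
K_v = lim_{s→0} s·G(s) = K / (1·11·15·17) = (1/2805)·K.
e_ss = 1/K_v = 28.05 ⇒ K_v = 20/561 ⇒ K = (20/561)/(1/2805) = 100.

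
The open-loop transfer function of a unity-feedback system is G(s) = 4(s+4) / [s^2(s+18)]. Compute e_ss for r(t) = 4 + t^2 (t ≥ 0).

2.25

System type = 2 (two poles at s=0). By superposition:
  • 4: tracked with zero error.
  • t^2: e_ss = 2/K_a with K_a=8/9 → 2.25.
Total e_ss = 2.25.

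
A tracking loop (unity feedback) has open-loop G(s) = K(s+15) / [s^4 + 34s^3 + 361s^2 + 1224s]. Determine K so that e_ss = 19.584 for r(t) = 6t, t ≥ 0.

The denominator has no term below 1224s — 1 pole at s=0, type 1.
K_v = lim_{s→0} s·G(s) = K·15 / 1224 = (5/408)·K.
e_ss = 6/K_v = 19.584 ⇒ K_v = 125/408 ⇒ K = (125/408)/(5/408) = 25.

25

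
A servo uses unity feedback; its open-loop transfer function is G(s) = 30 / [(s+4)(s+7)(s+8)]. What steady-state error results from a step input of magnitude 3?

336/127

The open loop has no poles at the origin → type 0 system.
K_p = lim_{s→0} G(s) = 30 / (4·7·8) = 15/112.
e_ss = 3/(1 + K_p) = 3/(127/112) = 336/127.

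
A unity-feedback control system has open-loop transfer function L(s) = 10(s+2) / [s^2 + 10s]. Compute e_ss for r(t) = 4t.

2

Factoring s from the denominator leaves a polynomial with constant term 10, so the system is type 1.
K_v = lim_{s→0} s·L(s) = 10·2 / 10 = 2.
e_ss = 4/K_v = 4/2 = 2.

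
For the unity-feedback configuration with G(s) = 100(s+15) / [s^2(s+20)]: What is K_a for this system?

75

System type = 2 (two poles at s=0).
K_a = lim_{s→0} s^2·G(s) = 100·15 / (20) = 75.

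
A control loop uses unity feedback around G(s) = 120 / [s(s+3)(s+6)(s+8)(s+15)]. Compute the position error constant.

infinity

K_p = lim_{s→0} G(s); with 1 pole at the origin the limit diverges, so K_p = ∞.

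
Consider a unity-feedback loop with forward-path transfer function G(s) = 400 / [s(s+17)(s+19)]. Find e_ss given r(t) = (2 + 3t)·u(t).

2.4225

The open loop has one pole at the origin → type 1 system. Taking each input component in turn:
  • 2: tracked with zero error.
  • 3t: e_ss = 3/K_v with K_v=400/323 → 2.4225.
Total e_ss = 2.4225.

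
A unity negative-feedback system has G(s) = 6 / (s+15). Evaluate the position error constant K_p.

0.4

The open loop has no poles at the origin → type 0 system.
K_p = lim_{s→0} G(s) = 6 / (15) = 0.4.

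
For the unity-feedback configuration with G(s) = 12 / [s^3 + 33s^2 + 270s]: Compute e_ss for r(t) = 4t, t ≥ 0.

Lowest-order denominator term is 270s, so the open loop has 1 pole at the origin → type 1 system.
K_v = lim_{s→0} s·G(s) = 12 / 270 = 2/45.
e_ss = 4/K_v = 4/(2/45) = 90.

90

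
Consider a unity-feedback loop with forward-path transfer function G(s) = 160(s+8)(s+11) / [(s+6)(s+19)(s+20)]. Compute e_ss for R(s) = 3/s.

171/409

No free integrators in G(s): this is a type 0 system.
K_p = lim_{s→0} G(s) = 160·8·11 / (6·19·20) = 352/57.
e_ss = 3/(1 + K_p) = 3/(409/57) = 171/409.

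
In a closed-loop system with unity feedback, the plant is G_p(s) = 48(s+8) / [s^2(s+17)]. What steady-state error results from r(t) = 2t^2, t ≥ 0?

System type = 2 (two poles at s=0).
K_a = lim_{s→0} s^2·G_p(s) = 48·8 / (17) = 384/17.
r(t) = 2t^2 gives R(s) = 4/s^3.
e_ss = 4/K_a = 4/(384/17) = 17/96.

17/96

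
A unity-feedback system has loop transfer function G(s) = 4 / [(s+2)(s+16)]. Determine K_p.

G(s) has no factors of s in the denominator, so the system is type 0.
K_p = lim_{s→0} G(s) = 4 / (2·16) = 0.125.

0.125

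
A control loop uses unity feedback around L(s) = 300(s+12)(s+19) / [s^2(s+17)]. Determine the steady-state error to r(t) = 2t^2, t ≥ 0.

17/17100

Two free integrators in L(s): this is a type 2 system.
K_a = lim_{s→0} s^2·L(s) = 300·12·19 / (17) = 68400/17.
r(t) = 2t^2 gives R(s) = 4/s^3.
e_ss = 4/K_a = 4/(68400/17) = 17/17100.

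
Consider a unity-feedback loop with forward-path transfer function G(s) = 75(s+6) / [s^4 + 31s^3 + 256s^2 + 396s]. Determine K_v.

25/22

The denominator has no term below 396s — 1 pole at s=0, type 1.
K_v = lim_{s→0} s·G(s) = 75·6 / 396 = 25/22.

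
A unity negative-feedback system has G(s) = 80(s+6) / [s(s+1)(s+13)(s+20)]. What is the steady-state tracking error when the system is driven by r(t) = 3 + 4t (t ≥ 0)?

13/6

The open loop has one pole at the origin → type 1 system. Taking each input component in turn:
  • 3: tracked with zero error.
  • 4t: e_ss = 4/K_v with K_v=24/13 → 13/6.
Total e_ss = 13/6.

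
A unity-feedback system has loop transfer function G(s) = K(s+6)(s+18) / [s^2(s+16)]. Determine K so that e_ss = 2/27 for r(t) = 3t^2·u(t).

System type = 2 (two poles at s=0).
K_a = lim_{s→0} s^2·G(s) = K·6·18 / (16) = 6.75·K.
e_ss = 6/K_a = 2/27 ⇒ K_a = 81 ⇒ K = 81/6.75 = 12.

12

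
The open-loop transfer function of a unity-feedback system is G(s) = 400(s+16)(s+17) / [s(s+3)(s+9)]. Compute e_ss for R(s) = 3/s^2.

81/108800

G(s) has one factor of s in the denominator, so the system is type 1.
K_v = lim_{s→0} s·G(s) = 400·16·17 / (3·9) = 108800/27.
e_ss = 3/K_v = 3/(108800/27) = 81/108800.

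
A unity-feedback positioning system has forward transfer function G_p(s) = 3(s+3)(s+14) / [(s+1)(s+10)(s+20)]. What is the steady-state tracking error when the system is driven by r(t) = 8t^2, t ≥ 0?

infinity

No free integrators in G_p(s): this is a type 0 system.
For a type-0 system K_a = 0, so e_ss to a parabolic input is unbounded.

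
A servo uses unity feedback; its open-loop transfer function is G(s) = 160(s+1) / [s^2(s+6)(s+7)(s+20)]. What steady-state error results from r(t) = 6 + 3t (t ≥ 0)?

0

The open loop has two poles at the origin → type 2 system. By superposition:
  • 6: tracked with zero error.
  • 3t: tracked with zero error.
Total e_ss = 0.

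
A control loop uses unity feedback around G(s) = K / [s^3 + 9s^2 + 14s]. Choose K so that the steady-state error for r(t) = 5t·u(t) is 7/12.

Factoring s from the denominator leaves a polynomial with constant term 14, so the system is type 1.
K_v = lim_{s→0} s·G(s) = K / 14 = (1/14)·K.
e_ss = 5/K_v = 7/12 ⇒ K_v = 60/7 ⇒ K = (60/7)/(1/14) = 120.

120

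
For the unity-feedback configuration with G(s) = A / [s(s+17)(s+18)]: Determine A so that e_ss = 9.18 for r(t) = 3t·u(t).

100

The open loop has one pole at the origin → type 1 system.
K_v = lim_{s→0} s·G(s) = A / (17·18) = (1/306)·A.
e_ss = 3/K_v = 9.18 ⇒ K_v = 50/153 ⇒ A = (50/153)/(1/306) = 100.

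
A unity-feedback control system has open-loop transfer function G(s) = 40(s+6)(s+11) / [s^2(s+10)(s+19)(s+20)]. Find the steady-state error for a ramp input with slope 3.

0

The open loop has two poles at the origin → type 2 system.
A type-2 system has K_v = ∞, so it tracks a ramp input with zero steady-state error.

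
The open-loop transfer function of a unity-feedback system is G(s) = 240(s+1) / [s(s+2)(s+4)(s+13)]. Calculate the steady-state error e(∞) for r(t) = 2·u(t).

The open loop has one pole at the origin → type 1 system.
A type-1 system has K_p = ∞, so it tracks a step input with zero steady-state error.

0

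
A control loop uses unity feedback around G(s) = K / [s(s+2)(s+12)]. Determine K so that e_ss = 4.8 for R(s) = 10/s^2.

50

System type = 1 (one pole at s=0).
K_v = lim_{s→0} s·G(s) = K / (2·12) = (1/24)·K.
e_ss = 10/K_v = 4.8 ⇒ K_v = 25/12 ⇒ K = (25/12)/(1/24) = 50.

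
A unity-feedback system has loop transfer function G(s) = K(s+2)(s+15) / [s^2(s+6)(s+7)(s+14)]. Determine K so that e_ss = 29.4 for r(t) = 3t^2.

Two free integrators in G(s): this is a type 2 system.
K_a = lim_{s→0} s^2·G(s) = K·2·15 / (6·7·14) = (5/98)·K.
e_ss = 6/K_a = 29.4 ⇒ K_a = 10/49 ⇒ K = (10/49)/(5/98) = 4.

4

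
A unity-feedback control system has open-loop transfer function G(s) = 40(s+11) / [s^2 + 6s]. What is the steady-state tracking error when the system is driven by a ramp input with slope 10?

Lowest-order denominator term is 6s, so the open loop has 1 pole at the origin → type 1 system.
K_v = lim_{s→0} s·G(s) = 40·11 / 6 = 220/3.
e_ss = 10/K_v = 10/(220/3) = 3/22.

3/22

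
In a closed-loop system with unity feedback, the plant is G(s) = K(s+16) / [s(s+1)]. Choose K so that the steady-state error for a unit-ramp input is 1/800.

System type = 1 (one pole at s=0).
K_v = lim_{s→0} s·G(s) = K·16 / (1) = 16·K.
e_ss = 1/K_v = 1/800 ⇒ K_v = 800 ⇒ K = 800/16 = 50.

50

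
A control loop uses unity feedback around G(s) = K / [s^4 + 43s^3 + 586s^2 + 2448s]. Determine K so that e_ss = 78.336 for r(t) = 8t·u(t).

Factoring s from the denominator leaves a polynomial with constant term 2448, so the system is type 1.
K_v = lim_{s→0} s·G(s) = K / 2448 = (1/2448)·K.
e_ss = 8/K_v = 78.336 ⇒ K_v = 125/1224 ⇒ K = (125/1224)/(1/2448) = 250.

250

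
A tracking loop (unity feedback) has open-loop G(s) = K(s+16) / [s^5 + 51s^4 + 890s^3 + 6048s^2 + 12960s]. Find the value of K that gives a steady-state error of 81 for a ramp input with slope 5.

Factoring s from the denominator leaves a polynomial with constant term 12960, so the system is type 1.
K_v = lim_{s→0} s·G(s) = K·16 / 12960 = (1/810)·K.
e_ss = 5/K_v = 81 ⇒ K_v = 5/81 ⇒ K = (5/81)/(1/810) = 50.

50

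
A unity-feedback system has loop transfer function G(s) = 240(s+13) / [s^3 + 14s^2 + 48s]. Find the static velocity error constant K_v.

65

The denominator has no term below 48s — 1 pole at s=0, type 1.
K_v = lim_{s→0} s·G(s) = 240·13 / 48 = 65.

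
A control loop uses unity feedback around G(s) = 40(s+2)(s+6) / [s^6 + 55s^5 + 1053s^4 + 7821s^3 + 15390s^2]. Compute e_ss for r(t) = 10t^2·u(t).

Factoring s^2 from the denominator leaves a polynomial with constant term 15390, so the system is type 2.
K_a = lim_{s→0} s^2·G(s) = 40·2·6 / 15390 = 16/513.
r(t) = 10t^2 gives R(s) = 20/s^3.
e_ss = 20/K_a = 20/(16/513) = 641.25.

641.25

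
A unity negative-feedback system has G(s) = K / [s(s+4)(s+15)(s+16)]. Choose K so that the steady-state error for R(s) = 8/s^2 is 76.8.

100

One free integrator in G(s): this is a type 1 system.
K_v = lim_{s→0} s·G(s) = K / (4·15·16) = (1/960)·K.
e_ss = 8/K_v = 76.8 ⇒ K_v = 5/48 ⇒ K = (5/48)/(1/960) = 100.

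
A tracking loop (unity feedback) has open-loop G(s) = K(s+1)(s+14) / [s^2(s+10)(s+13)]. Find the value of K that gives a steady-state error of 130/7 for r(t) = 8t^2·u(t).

System type = 2 (two poles at s=0).
K_a = lim_{s→0} s^2·G(s) = K·1·14 / (10·13) = (7/65)·K.
e_ss = 16/K_a = 130/7 ⇒ K_a = 56/65 ⇒ K = (56/65)/(7/65) = 8.

8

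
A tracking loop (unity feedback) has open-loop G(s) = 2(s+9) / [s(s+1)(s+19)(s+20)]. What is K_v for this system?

G(s) has one factor of s in the denominator, so the system is type 1.
K_v = lim_{s→0} s·G(s) = 2·9 / (1·19·20) = 9/190.

9/190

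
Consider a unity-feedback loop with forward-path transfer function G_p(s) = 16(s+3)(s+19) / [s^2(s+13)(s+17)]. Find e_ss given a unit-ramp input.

0

G_p(s) has two factors of s in the denominator, so the system is type 2.
K_v = ∞ for a type-2 system; e_ss to a ramp is zero.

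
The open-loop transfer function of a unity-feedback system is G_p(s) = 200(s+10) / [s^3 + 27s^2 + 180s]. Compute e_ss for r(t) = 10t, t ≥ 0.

0.9

Factoring s from the denominator leaves a polynomial with constant term 180, so the system is type 1.
K_v = lim_{s→0} s·G_p(s) = 200·10 / 180 = 100/9.
e_ss = 10/K_v = 10/(100/9) = 0.9.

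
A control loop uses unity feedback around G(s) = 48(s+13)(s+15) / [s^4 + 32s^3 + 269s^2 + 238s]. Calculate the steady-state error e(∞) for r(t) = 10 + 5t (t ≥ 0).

119/936

Lowest-order denominator term is 238s, so the open loop has 1 pole at the origin → type 1 system. Treating each term separately:
  • 10: tracked with zero error.
  • 5t: e_ss = 5/K_v with K_v=4680/119 → 119/936.
Total e_ss = 119/936.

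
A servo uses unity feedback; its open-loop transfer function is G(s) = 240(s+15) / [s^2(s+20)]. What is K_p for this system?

K_p = lim_{s→0} G(s); with 2 poles at the origin the limit diverges, so K_p = ∞.

infinity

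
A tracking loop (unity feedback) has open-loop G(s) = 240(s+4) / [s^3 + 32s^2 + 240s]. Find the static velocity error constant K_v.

The denominator has no term below 240s — 1 pole at s=0, type 1.
K_v = lim_{s→0} s·G(s) = 240·4 / 240 = 4.

4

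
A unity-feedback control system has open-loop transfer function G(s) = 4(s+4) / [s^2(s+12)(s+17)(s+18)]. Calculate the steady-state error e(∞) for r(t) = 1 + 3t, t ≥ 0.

0

The open loop has two poles at the origin → type 2 system. Treating each term separately:
  • 1: tracked with zero error.
  • 3t: tracked with zero error.
Total e_ss = 0.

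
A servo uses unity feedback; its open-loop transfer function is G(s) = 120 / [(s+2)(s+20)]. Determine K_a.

The open loop has no poles at the origin → type 0 system.
K_a = lim_{s→0} s^2·G(s) = 0 (the extra factor of s kills the finite limit).

0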